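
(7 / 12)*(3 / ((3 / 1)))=7 / 12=0.58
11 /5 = 2.20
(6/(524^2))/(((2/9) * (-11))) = -27/3020336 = -0.00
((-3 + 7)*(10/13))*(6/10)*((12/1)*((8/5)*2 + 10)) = 19008/65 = 292.43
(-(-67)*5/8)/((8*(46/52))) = 4355/736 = 5.92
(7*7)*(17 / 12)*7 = 5831 / 12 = 485.92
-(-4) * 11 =44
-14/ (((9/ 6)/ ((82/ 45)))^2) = -376544/ 18225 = -20.66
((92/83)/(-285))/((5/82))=-7544/118275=-0.06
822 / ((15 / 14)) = 3836 / 5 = 767.20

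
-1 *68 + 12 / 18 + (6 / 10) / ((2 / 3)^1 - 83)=-249497 / 3705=-67.34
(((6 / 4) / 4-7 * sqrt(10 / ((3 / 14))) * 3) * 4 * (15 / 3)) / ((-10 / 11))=-33 / 4 + 308 * sqrt(105)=3147.81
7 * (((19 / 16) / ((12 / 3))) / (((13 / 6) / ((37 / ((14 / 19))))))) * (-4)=-40071 / 208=-192.65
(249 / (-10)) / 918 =-83 / 3060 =-0.03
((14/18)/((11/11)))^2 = 49/81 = 0.60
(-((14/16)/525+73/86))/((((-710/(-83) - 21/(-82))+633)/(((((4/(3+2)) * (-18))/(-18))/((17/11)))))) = -821392319/1197422134125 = -0.00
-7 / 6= -1.17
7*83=581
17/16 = 1.06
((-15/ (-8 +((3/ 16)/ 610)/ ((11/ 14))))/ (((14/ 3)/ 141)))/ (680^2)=851499/ 6949717096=0.00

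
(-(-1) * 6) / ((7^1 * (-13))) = -6 / 91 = -0.07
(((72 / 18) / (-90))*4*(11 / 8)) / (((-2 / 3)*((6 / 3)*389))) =11 / 23340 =0.00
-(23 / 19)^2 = -529 / 361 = -1.47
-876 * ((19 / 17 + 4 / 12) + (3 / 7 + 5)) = -717152 / 119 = -6026.49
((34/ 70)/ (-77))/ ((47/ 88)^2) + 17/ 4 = 9152613/ 2164820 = 4.23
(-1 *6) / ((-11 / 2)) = 12 / 11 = 1.09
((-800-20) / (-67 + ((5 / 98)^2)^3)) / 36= 181597688077120 / 534162955520367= 0.34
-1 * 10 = -10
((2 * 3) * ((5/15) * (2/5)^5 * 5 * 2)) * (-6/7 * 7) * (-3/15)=768/3125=0.25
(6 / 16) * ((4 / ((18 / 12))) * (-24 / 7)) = -3.43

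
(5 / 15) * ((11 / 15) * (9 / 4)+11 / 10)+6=83 / 12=6.92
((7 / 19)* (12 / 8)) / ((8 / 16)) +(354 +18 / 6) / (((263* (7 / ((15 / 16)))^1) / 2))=58719 / 39976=1.47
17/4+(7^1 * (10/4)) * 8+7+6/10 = 3037/20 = 151.85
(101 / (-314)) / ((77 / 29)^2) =-84941 / 1861706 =-0.05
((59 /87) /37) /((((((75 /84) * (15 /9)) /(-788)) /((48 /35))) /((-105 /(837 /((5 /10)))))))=10414208 /12473625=0.83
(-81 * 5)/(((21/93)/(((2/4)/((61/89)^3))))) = -8850885795/3177734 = -2785.28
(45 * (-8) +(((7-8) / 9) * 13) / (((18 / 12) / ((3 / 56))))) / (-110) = 3.27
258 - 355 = -97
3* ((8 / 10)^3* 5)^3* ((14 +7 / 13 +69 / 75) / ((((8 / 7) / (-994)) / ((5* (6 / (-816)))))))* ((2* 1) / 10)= 4975.80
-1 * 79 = -79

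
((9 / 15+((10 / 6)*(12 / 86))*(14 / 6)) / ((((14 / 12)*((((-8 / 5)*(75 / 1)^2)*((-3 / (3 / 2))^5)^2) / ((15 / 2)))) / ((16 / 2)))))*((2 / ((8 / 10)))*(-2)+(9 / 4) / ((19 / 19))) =8107 / 462336000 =0.00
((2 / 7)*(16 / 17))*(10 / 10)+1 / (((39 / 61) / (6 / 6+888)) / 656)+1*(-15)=4233264289 / 4641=912144.86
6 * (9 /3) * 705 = 12690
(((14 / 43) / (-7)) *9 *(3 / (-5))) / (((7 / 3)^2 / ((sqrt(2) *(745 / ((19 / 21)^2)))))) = 651726 *sqrt(2) / 15523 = 59.38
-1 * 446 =-446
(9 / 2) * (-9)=-81 / 2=-40.50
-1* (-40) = 40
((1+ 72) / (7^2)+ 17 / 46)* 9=37719 / 2254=16.73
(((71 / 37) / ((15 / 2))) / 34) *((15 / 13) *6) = 426 / 8177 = 0.05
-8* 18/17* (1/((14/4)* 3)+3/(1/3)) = -9168/119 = -77.04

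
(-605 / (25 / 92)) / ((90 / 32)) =-178112 / 225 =-791.61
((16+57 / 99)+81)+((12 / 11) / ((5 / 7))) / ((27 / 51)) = 16576 / 165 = 100.46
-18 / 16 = -1.12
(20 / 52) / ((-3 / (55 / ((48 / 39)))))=-275 / 48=-5.73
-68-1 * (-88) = 20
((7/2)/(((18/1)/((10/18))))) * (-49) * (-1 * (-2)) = -1715/162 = -10.59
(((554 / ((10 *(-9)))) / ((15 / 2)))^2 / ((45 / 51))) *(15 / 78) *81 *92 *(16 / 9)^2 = 61442127872 / 17769375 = 3457.75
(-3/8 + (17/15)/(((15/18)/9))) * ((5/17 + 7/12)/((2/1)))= 141589/27200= 5.21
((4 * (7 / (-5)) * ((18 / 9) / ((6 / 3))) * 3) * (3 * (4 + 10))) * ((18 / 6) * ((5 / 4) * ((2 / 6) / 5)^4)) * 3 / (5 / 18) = -1764 / 3125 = -0.56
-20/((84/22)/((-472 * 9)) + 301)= -155760/2344181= -0.07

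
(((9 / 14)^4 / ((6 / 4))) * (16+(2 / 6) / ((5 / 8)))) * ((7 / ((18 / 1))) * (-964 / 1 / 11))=-1210302 / 18865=-64.16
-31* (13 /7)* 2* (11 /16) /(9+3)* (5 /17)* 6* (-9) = 199485 /1904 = 104.77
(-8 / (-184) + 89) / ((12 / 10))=5120 / 69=74.20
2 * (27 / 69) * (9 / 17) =162 / 391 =0.41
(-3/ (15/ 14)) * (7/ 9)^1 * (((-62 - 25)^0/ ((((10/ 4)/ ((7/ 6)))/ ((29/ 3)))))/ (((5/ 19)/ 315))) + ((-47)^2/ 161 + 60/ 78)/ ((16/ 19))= -11742.36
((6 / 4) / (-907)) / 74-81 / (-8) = 2718273 / 268472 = 10.12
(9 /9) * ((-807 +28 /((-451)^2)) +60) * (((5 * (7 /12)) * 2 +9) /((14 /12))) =-13522706191 /1423807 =-9497.57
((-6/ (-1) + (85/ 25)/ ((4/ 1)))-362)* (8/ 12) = -7103/ 30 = -236.77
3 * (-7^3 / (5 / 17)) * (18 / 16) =-157437 / 40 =-3935.92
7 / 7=1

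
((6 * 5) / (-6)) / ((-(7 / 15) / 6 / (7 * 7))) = 3150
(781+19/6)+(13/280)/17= 11197939/14280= 784.17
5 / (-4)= -5 / 4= -1.25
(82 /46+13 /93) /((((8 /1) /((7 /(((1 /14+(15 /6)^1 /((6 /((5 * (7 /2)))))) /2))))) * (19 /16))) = 6447616 /16757639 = 0.38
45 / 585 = 1 / 13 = 0.08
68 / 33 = 2.06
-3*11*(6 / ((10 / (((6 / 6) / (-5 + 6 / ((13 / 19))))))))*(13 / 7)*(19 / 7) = -317889 / 12005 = -26.48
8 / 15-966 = -965.47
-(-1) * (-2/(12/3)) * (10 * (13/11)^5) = -11.53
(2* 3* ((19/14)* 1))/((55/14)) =114/55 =2.07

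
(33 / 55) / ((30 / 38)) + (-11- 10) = -506 / 25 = -20.24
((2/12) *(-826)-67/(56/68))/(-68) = 9199/2856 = 3.22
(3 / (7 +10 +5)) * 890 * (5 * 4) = 26700 / 11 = 2427.27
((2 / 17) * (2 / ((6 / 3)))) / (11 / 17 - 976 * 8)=-2 / 132725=-0.00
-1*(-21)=21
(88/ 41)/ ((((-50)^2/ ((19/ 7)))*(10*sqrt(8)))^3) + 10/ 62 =75449*sqrt(2)/ 878937500000000000 + 5/ 31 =0.16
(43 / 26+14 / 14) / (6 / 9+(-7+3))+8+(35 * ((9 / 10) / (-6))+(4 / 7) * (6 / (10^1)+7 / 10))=1227 / 455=2.70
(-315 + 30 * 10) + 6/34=-252/17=-14.82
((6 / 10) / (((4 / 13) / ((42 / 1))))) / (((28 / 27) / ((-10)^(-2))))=3159 / 4000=0.79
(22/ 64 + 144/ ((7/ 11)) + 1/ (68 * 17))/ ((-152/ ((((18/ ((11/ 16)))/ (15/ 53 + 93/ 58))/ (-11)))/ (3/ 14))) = 202945893453/ 503448133496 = 0.40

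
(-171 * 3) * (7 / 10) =-3591 / 10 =-359.10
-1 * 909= -909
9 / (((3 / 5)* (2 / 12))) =90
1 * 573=573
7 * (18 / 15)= 42 / 5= 8.40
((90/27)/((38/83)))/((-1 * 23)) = -415/1311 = -0.32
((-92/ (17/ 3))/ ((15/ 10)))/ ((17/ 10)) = -6.37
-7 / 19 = -0.37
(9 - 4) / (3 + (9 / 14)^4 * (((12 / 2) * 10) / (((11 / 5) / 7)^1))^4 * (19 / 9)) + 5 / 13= 35060344921280 / 91156894320999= 0.38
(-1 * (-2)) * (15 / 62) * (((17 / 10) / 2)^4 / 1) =250563 / 992000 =0.25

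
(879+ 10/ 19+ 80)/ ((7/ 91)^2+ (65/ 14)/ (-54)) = -2329265484/ 194351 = -11984.84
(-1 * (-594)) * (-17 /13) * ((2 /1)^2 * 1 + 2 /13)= -545292 /169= -3226.58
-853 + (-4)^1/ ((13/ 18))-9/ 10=-111727/ 130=-859.44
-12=-12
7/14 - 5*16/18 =-71/18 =-3.94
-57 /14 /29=-57 /406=-0.14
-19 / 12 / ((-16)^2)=-19 / 3072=-0.01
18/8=9/4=2.25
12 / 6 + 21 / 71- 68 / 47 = 2833 / 3337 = 0.85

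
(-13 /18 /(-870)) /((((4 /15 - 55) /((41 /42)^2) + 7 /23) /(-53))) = 26638807 /34590963708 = 0.00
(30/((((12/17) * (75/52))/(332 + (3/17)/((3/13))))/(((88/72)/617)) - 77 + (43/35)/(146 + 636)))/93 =-221409888700/51789362471257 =-0.00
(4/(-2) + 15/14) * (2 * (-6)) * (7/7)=78/7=11.14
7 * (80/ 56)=10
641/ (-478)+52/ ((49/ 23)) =540279/ 23422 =23.07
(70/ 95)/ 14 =1/ 19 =0.05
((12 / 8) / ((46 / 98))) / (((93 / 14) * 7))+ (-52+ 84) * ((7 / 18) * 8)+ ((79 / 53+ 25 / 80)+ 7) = 590019977 / 5441616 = 108.43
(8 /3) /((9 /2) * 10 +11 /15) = 20 /343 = 0.06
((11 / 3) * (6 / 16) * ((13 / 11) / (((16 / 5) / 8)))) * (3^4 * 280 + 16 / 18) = 829270 / 9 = 92141.11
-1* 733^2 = -537289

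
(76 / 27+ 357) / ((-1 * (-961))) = 9715 / 25947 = 0.37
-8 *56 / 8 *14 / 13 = -784 / 13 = -60.31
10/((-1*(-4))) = 5/2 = 2.50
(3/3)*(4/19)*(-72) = -288/19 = -15.16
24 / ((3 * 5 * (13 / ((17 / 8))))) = 17 / 65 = 0.26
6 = 6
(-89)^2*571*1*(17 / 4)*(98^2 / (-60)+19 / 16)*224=-20523020449799 / 30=-684100681659.97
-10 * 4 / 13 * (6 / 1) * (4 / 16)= -60 / 13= -4.62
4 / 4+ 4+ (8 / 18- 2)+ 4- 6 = 13 / 9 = 1.44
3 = 3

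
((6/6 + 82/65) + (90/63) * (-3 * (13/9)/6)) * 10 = 10072/819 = 12.30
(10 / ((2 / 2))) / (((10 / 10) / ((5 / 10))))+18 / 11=6.64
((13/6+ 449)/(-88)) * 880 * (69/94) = -311305/94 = -3311.76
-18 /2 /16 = -9 /16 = -0.56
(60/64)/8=15/128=0.12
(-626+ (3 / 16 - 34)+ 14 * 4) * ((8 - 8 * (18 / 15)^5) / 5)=44933311 / 31250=1437.87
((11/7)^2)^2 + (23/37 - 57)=-4466769/88837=-50.28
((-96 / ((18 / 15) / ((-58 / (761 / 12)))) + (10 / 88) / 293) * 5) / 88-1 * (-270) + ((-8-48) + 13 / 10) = 947343601509 / 4316757280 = 219.46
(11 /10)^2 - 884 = -88279 /100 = -882.79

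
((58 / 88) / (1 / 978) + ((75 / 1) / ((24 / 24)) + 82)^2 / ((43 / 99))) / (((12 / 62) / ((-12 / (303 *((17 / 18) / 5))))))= -50494633650 / 812141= -62174.71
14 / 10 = 7 / 5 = 1.40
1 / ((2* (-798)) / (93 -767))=337 / 798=0.42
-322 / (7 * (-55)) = 46 / 55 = 0.84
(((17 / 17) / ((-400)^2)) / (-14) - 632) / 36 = -1415680001 / 80640000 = -17.56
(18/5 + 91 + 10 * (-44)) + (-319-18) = -3412/5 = -682.40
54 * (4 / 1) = 216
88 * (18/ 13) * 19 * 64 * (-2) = -3852288/ 13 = -296329.85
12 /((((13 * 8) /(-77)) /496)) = -57288 /13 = -4406.77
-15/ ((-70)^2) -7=-6863/ 980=-7.00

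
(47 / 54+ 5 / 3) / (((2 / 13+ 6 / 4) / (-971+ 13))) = -1706198 / 1161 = -1469.59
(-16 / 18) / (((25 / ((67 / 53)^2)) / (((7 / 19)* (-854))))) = 214681936 / 12008475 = 17.88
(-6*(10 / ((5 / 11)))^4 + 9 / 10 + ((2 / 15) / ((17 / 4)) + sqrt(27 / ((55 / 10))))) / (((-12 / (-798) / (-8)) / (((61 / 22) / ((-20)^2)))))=1163116813201 / 224400-24339*sqrt(66) / 24200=5183221.83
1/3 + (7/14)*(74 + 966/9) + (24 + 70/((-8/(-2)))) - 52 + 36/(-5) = 733/10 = 73.30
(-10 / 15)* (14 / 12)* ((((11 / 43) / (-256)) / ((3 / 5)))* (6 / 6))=385 / 297216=0.00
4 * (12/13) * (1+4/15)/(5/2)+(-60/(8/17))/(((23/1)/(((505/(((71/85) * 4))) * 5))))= -17779103963/4245800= -4187.46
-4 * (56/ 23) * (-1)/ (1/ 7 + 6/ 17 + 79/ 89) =593096/ 84249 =7.04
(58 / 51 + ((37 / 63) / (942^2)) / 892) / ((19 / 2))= 964081942613 / 8053408636056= 0.12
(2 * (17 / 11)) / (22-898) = -17 / 4818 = -0.00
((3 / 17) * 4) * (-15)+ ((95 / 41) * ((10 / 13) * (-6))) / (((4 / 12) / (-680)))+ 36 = 197906256 / 9061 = 21841.55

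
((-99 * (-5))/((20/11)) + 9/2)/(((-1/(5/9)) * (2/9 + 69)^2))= -49815/1552516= -0.03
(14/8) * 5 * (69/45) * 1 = 161/12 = 13.42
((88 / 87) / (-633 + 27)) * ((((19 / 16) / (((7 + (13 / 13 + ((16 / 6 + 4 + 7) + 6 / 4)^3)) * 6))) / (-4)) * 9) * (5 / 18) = 1045 / 17698166168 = 0.00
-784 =-784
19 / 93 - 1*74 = -6863 / 93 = -73.80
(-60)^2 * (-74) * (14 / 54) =-207200 / 3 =-69066.67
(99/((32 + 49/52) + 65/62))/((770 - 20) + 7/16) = 2553408/657899551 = 0.00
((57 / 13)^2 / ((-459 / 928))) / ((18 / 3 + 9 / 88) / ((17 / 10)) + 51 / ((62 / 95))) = -456950912 / 960899355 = -0.48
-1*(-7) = 7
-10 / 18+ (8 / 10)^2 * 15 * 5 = 427 / 9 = 47.44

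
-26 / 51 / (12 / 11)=-143 / 306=-0.47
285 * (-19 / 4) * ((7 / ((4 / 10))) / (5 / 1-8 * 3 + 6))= 189525 / 104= 1822.36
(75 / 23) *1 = 75 / 23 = 3.26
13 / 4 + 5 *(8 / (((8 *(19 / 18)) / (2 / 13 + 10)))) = 50731 / 988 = 51.35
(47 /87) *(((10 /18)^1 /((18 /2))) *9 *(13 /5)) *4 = 3.12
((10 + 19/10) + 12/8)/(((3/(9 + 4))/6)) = 1742/5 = 348.40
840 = 840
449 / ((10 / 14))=628.60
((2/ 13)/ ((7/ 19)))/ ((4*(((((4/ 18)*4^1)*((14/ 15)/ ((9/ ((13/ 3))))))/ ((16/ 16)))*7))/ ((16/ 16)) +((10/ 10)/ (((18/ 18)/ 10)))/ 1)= 69255/ 3513419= 0.02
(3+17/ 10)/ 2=47/ 20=2.35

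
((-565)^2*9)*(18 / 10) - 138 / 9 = 15514289 / 3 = 5171429.67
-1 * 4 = -4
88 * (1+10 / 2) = 528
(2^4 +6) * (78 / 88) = 39 / 2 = 19.50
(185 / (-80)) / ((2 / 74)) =-1369 / 16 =-85.56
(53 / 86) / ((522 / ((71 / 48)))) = 3763 / 2154816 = 0.00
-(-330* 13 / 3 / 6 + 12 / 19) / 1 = 13549 / 57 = 237.70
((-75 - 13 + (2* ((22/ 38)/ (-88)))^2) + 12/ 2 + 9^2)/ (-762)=1925/ 1467104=0.00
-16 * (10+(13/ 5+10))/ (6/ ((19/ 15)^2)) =-326344/ 3375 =-96.69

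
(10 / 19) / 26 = 5 / 247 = 0.02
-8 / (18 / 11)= -4.89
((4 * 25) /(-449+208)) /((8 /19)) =-0.99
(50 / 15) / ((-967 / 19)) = -190 / 2901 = -0.07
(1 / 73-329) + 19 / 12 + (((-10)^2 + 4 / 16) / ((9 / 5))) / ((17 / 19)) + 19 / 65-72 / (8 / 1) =-198821104 / 725985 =-273.86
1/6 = 0.17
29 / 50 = 0.58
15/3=5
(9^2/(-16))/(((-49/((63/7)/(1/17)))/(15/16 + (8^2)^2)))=812373543/12544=64761.92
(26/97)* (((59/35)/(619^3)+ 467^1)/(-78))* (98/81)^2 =-1772922406073336/754716288954015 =-2.35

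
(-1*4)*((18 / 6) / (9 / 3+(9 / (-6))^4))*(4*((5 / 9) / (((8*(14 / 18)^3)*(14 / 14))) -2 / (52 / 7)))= 138848 / 191737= 0.72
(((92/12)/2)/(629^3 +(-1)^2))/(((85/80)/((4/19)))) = 368/120571793055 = 0.00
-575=-575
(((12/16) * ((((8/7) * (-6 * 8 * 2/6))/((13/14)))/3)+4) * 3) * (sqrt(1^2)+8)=-324/13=-24.92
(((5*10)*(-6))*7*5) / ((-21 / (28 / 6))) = 7000 / 3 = 2333.33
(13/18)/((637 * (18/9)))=1/1764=0.00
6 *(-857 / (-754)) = 2571 / 377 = 6.82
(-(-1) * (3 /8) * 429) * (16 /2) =1287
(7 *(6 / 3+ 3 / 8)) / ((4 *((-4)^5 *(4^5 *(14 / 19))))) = -361 / 67108864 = -0.00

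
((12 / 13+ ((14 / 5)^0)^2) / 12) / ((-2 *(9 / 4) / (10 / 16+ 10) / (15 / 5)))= -1.14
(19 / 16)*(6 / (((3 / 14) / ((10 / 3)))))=110.83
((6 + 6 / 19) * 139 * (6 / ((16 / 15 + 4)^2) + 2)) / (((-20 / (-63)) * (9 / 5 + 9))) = 571.95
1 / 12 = 0.08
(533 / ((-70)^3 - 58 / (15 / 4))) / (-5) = 1599 / 5145232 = 0.00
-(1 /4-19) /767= 75 /3068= 0.02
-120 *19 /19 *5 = -600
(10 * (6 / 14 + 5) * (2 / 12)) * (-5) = -45.24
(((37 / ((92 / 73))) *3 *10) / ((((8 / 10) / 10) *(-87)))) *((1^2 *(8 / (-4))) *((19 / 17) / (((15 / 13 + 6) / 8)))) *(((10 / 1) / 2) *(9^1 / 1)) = 5003602500 / 351509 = 14234.64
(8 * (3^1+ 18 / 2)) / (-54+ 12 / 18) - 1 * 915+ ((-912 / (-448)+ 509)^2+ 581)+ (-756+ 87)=1019798589 / 3920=260152.70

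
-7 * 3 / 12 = -7 / 4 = -1.75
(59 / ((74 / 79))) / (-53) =-4661 / 3922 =-1.19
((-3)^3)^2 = 729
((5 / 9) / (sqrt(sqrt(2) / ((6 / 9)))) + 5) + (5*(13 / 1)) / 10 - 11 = 5*2^(1 / 4)*sqrt(3) / 27 + 1 / 2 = 0.88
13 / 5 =2.60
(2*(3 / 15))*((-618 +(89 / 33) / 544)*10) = -11094247 / 4488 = -2471.98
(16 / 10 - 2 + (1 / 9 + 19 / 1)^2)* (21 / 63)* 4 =591032 / 1215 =486.45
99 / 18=11 / 2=5.50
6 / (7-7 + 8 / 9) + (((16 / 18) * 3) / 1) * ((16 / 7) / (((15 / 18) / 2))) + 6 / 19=57707 / 2660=21.69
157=157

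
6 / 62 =3 / 31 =0.10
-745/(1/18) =-13410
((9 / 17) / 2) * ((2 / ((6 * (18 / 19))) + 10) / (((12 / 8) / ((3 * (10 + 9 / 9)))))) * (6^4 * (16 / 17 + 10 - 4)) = 156725712 / 289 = 542303.50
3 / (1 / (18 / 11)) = 54 / 11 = 4.91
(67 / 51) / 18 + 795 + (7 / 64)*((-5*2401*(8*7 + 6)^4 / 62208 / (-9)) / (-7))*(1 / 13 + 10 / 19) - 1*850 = -28599552945497 / 9403610112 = -3041.34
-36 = -36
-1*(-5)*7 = 35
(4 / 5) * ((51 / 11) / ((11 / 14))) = 2856 / 605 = 4.72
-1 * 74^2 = -5476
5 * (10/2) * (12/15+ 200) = 5020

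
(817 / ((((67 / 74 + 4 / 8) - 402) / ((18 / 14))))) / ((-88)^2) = -272061 / 803470976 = -0.00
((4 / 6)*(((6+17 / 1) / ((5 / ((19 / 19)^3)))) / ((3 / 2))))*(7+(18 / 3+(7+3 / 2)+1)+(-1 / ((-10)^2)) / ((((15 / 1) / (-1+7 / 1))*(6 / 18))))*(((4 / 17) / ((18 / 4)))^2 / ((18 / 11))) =30343808 / 395026875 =0.08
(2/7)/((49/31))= 62/343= 0.18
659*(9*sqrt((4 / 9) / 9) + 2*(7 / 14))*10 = 19770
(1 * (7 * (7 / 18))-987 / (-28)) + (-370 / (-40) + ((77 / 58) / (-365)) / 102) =305906269 / 6478020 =47.22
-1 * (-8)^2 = -64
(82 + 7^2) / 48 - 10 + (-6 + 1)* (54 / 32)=-377 / 24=-15.71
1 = 1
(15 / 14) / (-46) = -0.02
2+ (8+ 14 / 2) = 17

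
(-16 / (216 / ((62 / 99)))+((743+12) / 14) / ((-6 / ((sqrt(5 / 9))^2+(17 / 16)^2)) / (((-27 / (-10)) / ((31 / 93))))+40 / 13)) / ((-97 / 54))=-11.36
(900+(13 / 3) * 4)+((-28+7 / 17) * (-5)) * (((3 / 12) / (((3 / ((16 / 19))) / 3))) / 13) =11583788 / 12597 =919.57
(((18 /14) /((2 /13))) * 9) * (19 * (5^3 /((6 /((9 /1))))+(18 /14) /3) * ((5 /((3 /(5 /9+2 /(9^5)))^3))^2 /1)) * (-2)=-6752050270120177135902782907578275 /12463000532913563833202563361094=-541.77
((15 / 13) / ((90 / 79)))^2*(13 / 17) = 6241 / 7956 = 0.78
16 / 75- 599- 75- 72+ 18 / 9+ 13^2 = -43109 / 75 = -574.79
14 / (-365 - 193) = -7 / 279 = -0.03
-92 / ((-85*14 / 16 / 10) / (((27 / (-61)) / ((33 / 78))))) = -12.94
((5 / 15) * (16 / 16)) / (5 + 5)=1 / 30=0.03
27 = 27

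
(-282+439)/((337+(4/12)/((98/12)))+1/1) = 7693/16564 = 0.46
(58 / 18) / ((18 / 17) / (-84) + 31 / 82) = 141491 / 16047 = 8.82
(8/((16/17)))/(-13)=-17/26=-0.65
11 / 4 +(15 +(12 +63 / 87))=3535 / 116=30.47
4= 4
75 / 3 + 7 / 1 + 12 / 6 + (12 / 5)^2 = 994 / 25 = 39.76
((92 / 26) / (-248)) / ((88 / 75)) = -1725 / 141856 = -0.01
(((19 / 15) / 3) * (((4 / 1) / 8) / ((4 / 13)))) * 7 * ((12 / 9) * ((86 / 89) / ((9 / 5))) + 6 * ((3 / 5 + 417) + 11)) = 26718560323 / 2162700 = 12354.26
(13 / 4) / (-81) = -13 / 324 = -0.04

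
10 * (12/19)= 120/19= 6.32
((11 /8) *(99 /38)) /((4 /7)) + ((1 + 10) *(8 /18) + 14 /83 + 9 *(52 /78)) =15738541 /908352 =17.33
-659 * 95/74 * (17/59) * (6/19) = -168045/2183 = -76.98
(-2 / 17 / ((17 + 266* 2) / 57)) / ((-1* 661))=38 / 2056371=0.00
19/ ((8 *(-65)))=-19/ 520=-0.04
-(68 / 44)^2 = -289 / 121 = -2.39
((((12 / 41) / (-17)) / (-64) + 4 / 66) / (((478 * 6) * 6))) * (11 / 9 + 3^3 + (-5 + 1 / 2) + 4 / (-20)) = 47427151 / 569953739520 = 0.00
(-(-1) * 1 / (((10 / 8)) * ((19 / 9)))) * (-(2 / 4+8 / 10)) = -234 / 475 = -0.49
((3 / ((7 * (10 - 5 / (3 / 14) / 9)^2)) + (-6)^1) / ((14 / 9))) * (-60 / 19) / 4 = 45300951 / 14896000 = 3.04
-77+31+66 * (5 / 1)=284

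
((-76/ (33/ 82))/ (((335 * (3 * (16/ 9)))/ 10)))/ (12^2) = -779/ 106128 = -0.01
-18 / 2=-9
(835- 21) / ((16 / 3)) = 1221 / 8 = 152.62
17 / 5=3.40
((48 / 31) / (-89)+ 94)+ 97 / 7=2082709 / 19313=107.84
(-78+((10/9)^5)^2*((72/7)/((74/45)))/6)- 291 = -12242054518073/33447302217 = -366.01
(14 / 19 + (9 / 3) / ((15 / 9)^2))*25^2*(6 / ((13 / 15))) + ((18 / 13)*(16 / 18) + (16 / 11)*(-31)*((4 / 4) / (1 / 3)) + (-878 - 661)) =16813595 / 2717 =6188.29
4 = 4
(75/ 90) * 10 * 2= 50/ 3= 16.67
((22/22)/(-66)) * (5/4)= -5/264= -0.02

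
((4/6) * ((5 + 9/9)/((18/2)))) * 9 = 4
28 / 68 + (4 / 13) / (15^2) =20543 / 49725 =0.41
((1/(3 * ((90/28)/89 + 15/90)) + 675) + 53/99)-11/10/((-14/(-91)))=502803277/750420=670.03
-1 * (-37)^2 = -1369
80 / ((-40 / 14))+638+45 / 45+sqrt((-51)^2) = 662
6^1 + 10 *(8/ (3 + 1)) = 26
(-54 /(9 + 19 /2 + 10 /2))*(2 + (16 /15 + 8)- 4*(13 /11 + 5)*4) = 201.85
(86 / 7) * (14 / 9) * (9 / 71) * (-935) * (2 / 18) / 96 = -40205 / 15336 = -2.62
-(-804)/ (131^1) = 804/ 131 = 6.14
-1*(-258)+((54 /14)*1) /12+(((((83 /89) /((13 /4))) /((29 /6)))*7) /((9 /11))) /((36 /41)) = 6567272659 /25366068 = 258.90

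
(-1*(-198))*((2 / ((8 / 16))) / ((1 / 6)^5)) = 6158592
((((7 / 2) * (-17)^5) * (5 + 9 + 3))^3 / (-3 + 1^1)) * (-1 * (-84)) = 101296397308243823110237827 / 4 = 25324099327060955777559460.00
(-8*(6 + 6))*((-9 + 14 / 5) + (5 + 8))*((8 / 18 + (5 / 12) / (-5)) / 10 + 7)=-344488 / 75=-4593.17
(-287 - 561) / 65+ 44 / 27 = -20036 / 1755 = -11.42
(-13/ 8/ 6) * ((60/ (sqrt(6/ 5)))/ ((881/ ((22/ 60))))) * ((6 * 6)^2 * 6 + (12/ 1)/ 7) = -648791 * sqrt(30)/ 74004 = -48.02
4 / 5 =0.80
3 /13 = 0.23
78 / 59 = 1.32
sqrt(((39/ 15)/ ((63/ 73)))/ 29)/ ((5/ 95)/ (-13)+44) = 247*sqrt(963235)/ 33090015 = 0.01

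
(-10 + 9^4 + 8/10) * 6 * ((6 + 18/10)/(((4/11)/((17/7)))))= 716734161/350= 2047811.89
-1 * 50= -50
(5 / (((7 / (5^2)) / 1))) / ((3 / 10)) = 1250 / 21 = 59.52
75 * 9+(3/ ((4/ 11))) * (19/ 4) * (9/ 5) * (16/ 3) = 5256/ 5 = 1051.20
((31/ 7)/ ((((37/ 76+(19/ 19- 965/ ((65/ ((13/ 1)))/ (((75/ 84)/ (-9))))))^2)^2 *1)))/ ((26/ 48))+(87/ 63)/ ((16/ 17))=1.47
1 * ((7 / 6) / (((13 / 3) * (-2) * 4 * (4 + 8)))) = -7 / 2496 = -0.00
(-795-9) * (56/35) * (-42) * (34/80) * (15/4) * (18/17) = 455868/5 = 91173.60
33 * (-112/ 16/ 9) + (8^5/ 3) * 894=29294515/ 3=9764838.33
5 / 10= 1 / 2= 0.50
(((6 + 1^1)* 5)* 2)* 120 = 8400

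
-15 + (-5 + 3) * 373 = -761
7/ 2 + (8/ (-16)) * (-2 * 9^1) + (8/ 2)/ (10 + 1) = 283/ 22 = 12.86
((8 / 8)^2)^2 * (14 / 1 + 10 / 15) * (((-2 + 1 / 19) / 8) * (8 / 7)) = -1628 / 399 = -4.08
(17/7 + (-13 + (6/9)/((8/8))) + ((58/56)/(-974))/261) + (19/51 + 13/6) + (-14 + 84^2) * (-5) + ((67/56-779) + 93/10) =-187694016589/5215770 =-35985.87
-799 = -799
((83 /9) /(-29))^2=6889 /68121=0.10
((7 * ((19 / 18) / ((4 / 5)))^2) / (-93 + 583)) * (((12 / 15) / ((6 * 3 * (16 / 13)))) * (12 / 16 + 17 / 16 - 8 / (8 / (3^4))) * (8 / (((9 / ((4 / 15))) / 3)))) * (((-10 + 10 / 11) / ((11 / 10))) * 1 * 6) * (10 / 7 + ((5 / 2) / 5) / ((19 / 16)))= 45824675 / 9879408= 4.64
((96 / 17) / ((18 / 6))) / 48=2 / 51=0.04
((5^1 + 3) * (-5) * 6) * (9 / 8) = -270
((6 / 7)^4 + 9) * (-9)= -206145 / 2401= -85.86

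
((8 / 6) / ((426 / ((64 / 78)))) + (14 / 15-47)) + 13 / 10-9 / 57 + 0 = -212705189 / 4734990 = -44.92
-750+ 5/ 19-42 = -15043/ 19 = -791.74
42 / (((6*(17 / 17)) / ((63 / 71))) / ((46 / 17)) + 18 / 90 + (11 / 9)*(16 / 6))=456435 / 64751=7.05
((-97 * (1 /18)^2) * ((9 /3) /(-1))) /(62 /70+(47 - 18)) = 3395 /112968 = 0.03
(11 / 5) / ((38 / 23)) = 253 / 190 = 1.33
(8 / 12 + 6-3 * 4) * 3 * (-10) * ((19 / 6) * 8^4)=2075306.67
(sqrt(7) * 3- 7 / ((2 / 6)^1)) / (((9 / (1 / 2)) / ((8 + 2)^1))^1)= -35 / 3 + 5 * sqrt(7) / 3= -7.26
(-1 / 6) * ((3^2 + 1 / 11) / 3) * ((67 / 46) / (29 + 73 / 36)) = -6700 / 282601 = -0.02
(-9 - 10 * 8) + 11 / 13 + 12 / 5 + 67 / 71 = -84.81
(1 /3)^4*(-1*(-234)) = 26 /9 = 2.89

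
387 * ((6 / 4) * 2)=1161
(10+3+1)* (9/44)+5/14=248/77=3.22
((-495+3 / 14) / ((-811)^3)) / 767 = 6927 / 5727775167478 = 0.00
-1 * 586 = -586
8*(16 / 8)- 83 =-67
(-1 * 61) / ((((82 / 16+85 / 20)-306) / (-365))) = -178120 / 2373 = -75.06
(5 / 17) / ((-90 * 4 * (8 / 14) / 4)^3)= -343 / 158630400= -0.00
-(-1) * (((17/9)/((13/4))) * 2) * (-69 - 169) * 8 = -258944/117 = -2213.20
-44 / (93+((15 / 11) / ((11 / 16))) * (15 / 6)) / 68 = -1331 / 201501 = -0.01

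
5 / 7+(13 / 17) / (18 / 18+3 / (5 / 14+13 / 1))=2146 / 1603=1.34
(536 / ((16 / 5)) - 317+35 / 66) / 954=-2458 / 15741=-0.16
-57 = -57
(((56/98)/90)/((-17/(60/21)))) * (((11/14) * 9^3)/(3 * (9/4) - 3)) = -4752/29155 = -0.16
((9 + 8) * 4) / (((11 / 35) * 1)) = 2380 / 11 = 216.36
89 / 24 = 3.71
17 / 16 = 1.06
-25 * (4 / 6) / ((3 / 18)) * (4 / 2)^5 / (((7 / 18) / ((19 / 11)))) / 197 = -1094400 / 15169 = -72.15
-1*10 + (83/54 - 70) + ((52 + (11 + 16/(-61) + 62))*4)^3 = 1522496180461727/12256974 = 124214686.31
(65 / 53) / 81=65 / 4293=0.02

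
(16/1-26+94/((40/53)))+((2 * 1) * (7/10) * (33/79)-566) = -712367/1580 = -450.87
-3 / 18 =-1 / 6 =-0.17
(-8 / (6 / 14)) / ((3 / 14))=-784 / 9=-87.11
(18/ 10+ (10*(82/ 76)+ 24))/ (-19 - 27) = -1738/ 2185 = -0.80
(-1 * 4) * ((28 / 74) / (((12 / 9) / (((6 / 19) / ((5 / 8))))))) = -2016 / 3515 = -0.57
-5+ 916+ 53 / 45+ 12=41588 / 45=924.18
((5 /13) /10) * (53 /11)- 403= -115205 /286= -402.81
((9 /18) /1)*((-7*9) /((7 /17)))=-153 /2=-76.50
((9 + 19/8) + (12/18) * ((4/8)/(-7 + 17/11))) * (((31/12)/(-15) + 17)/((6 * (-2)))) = -12337117/777600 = -15.87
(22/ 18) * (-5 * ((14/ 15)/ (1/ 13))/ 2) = -1001/ 27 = -37.07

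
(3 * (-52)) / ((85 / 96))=-176.19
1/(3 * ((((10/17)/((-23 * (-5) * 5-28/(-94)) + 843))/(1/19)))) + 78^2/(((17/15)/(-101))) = -8230371022/15181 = -542149.46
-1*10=-10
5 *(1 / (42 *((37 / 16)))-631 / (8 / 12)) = -4732.45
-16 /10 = -8 /5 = -1.60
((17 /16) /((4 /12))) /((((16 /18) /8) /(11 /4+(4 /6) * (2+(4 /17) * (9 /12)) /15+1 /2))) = 30723 /320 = 96.01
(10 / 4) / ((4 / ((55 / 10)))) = 55 / 16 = 3.44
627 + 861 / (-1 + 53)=33465 / 52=643.56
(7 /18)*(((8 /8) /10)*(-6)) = -7 /30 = -0.23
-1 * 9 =-9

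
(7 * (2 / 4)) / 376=7 / 752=0.01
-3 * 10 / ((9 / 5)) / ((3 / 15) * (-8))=125 / 12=10.42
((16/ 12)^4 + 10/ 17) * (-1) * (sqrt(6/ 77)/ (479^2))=-0.00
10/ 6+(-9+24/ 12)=-16/ 3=-5.33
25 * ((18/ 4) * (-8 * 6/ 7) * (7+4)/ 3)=-19800/ 7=-2828.57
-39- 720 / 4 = -219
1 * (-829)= -829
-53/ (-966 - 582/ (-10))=265/ 4539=0.06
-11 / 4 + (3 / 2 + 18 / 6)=7 / 4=1.75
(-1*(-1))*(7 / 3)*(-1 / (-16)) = 7 / 48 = 0.15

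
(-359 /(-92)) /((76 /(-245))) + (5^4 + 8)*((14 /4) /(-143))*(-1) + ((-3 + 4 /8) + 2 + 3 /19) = 2571155 /999856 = 2.57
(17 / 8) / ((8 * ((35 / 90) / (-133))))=-2907 / 32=-90.84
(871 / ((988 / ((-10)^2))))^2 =2805625 / 361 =7771.81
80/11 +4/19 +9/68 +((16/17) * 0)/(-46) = 108233/14212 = 7.62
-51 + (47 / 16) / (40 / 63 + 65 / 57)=-1677741 / 34000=-49.35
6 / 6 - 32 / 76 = 0.58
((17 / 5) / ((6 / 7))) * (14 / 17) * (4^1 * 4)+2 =814 / 15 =54.27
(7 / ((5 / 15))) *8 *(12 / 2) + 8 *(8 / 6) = 3056 / 3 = 1018.67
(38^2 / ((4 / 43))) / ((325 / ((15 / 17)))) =46569 / 1105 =42.14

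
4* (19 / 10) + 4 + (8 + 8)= 138 / 5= 27.60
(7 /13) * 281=1967 /13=151.31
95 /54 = 1.76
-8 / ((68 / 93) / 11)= -2046 / 17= -120.35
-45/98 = -0.46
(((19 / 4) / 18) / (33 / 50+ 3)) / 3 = 0.02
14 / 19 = 0.74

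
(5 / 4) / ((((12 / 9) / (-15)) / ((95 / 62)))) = -21375 / 992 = -21.55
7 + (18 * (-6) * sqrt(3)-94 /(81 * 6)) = 1654 /243-108 * sqrt(3) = -180.25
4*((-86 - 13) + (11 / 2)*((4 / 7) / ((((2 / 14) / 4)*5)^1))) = -1628 / 5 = -325.60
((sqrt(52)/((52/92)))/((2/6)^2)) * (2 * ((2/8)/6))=9.57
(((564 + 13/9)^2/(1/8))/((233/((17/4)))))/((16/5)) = 2201323285/150984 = 14579.84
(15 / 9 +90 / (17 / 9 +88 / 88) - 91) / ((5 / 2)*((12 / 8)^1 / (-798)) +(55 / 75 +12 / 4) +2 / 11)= -132781880 / 8924747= -14.88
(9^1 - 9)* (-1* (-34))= 0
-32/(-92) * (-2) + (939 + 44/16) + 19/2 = 87451/92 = 950.55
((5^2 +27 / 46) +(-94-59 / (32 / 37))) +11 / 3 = -293587 / 2208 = -132.97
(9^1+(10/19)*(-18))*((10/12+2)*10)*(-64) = 16320/19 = 858.95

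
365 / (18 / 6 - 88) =-4.29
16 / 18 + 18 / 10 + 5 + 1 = 391 / 45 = 8.69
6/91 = 0.07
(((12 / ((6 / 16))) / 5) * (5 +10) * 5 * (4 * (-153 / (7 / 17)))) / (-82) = 2496960 / 287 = 8700.21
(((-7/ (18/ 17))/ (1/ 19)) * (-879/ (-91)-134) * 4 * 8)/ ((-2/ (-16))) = 467807360/ 117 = 3998353.50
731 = 731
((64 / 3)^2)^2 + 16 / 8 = 16777378 / 81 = 207128.12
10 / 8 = 5 / 4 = 1.25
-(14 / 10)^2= -49 / 25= -1.96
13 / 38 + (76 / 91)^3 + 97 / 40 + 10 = 7645521173 / 572713960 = 13.35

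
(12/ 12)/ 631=1/ 631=0.00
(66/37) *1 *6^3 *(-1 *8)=-114048/37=-3082.38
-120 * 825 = -99000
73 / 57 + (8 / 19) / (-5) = 1.20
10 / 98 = 5 / 49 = 0.10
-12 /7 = -1.71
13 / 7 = 1.86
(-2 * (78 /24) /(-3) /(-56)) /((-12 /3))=13 /1344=0.01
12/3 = 4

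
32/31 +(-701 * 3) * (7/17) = -455807/527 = -864.91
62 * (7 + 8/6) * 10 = 15500/3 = 5166.67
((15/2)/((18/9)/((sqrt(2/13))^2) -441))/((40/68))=-0.03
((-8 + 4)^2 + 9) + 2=27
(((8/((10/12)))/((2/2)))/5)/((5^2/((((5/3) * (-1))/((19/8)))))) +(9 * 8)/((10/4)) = 68272/2375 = 28.75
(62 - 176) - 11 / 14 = -1607 / 14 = -114.79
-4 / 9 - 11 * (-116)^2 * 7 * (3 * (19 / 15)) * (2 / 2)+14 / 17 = -3011977294 / 765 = -3937225.22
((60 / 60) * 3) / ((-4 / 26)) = -39 / 2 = -19.50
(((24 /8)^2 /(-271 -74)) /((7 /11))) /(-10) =33 /8050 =0.00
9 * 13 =117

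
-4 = -4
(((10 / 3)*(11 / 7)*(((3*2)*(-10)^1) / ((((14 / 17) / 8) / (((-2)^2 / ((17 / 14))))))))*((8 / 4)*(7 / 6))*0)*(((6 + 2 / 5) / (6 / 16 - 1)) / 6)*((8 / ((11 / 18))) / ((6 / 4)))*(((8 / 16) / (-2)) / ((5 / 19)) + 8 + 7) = 0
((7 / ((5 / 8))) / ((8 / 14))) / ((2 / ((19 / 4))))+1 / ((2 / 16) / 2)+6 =1371 / 20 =68.55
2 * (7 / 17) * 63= 882 / 17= 51.88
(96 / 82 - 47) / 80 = -1879 / 3280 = -0.57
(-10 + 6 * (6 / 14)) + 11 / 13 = -599 / 91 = -6.58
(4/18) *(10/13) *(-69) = -460/39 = -11.79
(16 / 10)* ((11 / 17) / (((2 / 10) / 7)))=616 / 17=36.24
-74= -74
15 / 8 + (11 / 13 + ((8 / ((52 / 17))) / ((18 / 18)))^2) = 12927 / 1352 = 9.56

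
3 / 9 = 1 / 3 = 0.33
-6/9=-2/3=-0.67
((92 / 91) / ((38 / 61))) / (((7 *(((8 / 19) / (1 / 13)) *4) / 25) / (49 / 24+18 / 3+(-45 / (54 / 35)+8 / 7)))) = -39248925 / 7419776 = -5.29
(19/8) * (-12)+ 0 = -57/2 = -28.50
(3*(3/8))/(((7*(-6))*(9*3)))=-1/1008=-0.00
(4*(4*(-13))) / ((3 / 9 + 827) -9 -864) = 624 / 137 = 4.55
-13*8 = -104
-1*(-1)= 1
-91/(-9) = 91/9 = 10.11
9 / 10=0.90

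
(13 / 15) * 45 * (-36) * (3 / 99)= -468 / 11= -42.55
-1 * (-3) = 3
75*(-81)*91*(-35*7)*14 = 1896189750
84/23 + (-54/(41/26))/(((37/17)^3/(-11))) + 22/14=13962661985/334360453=41.76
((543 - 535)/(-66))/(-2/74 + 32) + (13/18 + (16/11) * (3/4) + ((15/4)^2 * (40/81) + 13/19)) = 2333516/247247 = 9.44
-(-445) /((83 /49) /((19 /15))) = 82859 /249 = 332.77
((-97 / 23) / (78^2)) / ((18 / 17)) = -1649 / 2518776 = -0.00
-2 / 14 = -1 / 7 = -0.14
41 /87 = 0.47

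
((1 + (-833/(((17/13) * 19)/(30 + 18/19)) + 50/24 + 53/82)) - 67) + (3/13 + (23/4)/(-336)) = -284620588043/258603072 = -1100.61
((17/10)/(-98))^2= 289/960400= 0.00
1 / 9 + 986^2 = 8749765 / 9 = 972196.11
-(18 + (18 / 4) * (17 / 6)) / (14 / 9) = -1107 / 56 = -19.77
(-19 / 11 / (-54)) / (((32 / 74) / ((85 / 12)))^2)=187929475 / 21897216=8.58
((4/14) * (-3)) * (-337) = 2022/7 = 288.86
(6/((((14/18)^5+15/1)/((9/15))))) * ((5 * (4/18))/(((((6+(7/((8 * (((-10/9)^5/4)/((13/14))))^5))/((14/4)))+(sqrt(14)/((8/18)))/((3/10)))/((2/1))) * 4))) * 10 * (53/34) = 0.06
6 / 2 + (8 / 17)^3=15251 / 4913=3.10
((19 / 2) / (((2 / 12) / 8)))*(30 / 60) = 228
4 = 4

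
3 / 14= 0.21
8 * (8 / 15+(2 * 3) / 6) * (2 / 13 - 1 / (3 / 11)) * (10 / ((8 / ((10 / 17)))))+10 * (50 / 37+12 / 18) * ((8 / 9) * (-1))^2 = -31274420 / 1987011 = -15.74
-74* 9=-666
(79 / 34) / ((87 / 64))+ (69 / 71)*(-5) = -330767 / 105009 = -3.15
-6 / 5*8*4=-38.40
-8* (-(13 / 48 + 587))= 28189 / 6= 4698.17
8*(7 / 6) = 28 / 3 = 9.33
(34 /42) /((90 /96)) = 272 /315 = 0.86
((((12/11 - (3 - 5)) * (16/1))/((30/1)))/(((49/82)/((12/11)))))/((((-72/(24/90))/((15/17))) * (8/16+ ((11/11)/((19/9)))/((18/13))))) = -3116/266805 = -0.01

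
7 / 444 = 0.02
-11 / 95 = -0.12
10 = 10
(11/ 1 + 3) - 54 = -40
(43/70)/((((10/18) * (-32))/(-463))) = 179181/11200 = 16.00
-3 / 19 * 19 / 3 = -1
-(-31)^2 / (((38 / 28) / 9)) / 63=-1922 / 19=-101.16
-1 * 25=-25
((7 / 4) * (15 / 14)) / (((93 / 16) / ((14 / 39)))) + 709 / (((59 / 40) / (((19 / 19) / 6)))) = 1907600 / 23777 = 80.23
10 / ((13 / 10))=100 / 13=7.69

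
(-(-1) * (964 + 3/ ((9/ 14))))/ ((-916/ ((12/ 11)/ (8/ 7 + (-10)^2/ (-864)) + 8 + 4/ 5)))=-611983258/ 58680105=-10.43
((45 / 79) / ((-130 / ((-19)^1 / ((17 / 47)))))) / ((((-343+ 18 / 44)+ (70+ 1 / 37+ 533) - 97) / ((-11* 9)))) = -323834841 / 2322692983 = -0.14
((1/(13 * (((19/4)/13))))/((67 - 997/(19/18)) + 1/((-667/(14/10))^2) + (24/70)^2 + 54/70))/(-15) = 435991220/27232190309721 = 0.00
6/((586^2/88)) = 132/85849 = 0.00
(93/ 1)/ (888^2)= 31/ 262848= 0.00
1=1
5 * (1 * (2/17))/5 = 2/17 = 0.12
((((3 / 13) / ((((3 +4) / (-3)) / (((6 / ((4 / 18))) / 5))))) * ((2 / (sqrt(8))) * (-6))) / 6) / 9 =27 * sqrt(2) / 910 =0.04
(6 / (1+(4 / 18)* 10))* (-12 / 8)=-81 / 29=-2.79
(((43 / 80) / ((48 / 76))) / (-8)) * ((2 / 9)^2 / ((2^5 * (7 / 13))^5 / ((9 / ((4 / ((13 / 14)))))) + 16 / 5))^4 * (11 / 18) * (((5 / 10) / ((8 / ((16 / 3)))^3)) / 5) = -121953763083861694956958187732675 / 2973703778758076129973802037116823059472943431294774503680835584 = -0.00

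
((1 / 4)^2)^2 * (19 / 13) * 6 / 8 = 57 / 13312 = 0.00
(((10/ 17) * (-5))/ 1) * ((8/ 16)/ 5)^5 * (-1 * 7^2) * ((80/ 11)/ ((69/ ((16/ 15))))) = 784/ 4838625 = 0.00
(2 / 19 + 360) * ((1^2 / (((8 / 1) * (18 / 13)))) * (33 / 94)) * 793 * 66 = 597328.92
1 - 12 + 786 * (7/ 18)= 294.67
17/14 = 1.21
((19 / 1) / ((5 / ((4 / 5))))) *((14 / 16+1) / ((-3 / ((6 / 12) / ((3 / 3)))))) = -19 / 20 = -0.95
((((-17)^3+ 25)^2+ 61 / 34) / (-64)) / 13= -812346557 / 28288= -28717.00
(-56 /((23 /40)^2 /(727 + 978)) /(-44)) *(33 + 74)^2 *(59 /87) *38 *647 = 57661662632672000 /46023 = 1252887961077.55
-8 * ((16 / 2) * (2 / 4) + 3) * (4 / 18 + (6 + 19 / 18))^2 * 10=-2402540 / 81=-29660.99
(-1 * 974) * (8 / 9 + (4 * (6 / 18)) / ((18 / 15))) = -1948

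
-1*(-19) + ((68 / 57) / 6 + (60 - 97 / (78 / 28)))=98653 / 2223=44.38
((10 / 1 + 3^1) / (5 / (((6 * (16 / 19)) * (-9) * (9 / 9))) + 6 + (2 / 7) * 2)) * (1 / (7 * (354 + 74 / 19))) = 13338 / 16608575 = 0.00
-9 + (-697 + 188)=-518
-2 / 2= -1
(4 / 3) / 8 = 1 / 6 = 0.17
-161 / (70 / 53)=-1219 / 10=-121.90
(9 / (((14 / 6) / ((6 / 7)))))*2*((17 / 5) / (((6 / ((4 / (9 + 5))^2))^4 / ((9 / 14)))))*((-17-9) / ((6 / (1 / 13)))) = -1632 / 9886633715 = -0.00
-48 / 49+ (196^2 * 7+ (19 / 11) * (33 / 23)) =268913.50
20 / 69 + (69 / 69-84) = -5707 / 69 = -82.71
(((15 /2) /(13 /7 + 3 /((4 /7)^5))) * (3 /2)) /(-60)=-1344 /366259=-0.00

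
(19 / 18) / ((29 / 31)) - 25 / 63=297 / 406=0.73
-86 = -86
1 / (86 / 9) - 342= -29403 / 86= -341.90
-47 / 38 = -1.24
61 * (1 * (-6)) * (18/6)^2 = -3294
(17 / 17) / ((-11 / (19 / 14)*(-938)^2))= -19 / 135495976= -0.00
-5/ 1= -5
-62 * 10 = -620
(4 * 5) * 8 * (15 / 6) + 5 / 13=5205 / 13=400.38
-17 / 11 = -1.55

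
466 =466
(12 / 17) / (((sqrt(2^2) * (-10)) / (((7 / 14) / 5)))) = -3 / 850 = -0.00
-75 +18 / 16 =-591 / 8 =-73.88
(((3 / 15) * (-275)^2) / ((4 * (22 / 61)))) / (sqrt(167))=83875 * sqrt(167) / 1336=811.31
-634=-634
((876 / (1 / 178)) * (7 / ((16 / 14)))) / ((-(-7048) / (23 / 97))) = 21966357 / 683656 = 32.13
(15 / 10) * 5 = 15 / 2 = 7.50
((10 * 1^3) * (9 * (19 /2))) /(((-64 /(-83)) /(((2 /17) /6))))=23655 /1088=21.74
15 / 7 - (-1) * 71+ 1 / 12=6151 / 84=73.23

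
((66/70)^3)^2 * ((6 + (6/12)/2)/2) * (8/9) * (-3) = -430489323/73530625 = -5.85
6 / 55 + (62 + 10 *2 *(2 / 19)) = 67104 / 1045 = 64.21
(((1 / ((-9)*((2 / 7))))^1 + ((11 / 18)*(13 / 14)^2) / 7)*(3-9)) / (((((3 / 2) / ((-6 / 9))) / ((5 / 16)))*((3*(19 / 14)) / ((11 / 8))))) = -425975 / 4826304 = -0.09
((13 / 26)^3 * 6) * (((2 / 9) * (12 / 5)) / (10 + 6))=1 / 40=0.02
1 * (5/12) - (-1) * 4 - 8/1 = -43/12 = -3.58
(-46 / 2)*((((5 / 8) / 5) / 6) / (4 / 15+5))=-0.09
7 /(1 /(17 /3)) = 39.67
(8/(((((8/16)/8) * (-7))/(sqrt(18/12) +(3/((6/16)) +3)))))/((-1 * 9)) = 24.84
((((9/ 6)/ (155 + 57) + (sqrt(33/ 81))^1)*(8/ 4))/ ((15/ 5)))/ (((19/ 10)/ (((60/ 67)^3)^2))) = 116640000000/ 91091590844183 + 34560000000*sqrt(33)/ 1718709261211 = 0.12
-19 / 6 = -3.17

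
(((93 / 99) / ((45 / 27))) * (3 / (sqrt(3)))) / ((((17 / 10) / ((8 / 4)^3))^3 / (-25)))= -79360000 * sqrt(3) / 54043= -2543.45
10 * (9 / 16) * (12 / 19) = 3.55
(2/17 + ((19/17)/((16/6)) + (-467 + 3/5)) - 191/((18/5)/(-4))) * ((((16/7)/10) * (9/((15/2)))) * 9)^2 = -4023517536/2603125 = -1545.65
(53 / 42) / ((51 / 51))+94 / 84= 50 / 21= 2.38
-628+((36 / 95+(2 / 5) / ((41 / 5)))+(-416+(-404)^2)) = 631661606 / 3895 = 162172.43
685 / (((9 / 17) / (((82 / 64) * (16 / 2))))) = 13262.36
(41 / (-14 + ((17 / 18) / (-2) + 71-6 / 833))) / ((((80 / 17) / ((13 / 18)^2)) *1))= 98121569 / 1220356080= 0.08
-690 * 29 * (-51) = 1020510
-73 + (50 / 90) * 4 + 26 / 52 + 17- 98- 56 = -3731 / 18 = -207.28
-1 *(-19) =19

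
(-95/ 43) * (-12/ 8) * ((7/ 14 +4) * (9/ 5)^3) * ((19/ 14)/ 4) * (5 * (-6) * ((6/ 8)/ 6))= -21316689/ 192640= -110.66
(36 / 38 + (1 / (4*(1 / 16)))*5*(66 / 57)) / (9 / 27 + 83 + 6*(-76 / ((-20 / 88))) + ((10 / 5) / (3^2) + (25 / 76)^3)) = 476173440 / 41285517973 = 0.01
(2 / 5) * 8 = 16 / 5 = 3.20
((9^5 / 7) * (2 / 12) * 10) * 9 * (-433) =-383523255 / 7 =-54789036.43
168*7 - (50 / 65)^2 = 198644 / 169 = 1175.41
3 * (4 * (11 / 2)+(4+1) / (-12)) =259 / 4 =64.75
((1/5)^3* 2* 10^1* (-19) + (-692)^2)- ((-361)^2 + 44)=8712399/25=348495.96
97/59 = 1.64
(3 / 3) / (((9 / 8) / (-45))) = -40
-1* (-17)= 17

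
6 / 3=2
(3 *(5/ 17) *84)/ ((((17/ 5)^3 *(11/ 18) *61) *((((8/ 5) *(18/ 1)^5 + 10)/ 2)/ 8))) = 113400000/ 423586547427527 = 0.00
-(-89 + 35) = 54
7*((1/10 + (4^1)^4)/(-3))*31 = -555737/30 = -18524.57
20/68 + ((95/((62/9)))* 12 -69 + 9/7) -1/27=9763750/99603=98.03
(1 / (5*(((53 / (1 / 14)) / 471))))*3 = 1413 / 3710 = 0.38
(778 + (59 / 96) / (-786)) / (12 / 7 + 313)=410932963 / 166229568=2.47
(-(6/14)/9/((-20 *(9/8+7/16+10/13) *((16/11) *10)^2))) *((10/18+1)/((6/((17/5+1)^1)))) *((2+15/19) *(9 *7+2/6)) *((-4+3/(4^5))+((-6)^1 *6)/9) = -7509796151/965468160000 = -0.01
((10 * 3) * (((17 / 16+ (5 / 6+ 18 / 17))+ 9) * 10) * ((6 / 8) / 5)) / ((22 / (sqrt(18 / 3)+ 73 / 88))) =10681725 / 526592+ 146325 * sqrt(6) / 5984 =80.18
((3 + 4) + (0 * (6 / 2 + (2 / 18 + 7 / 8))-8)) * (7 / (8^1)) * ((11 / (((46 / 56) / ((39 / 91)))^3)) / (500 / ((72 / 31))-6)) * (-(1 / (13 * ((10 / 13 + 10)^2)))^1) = 34749 / 8020790575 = 0.00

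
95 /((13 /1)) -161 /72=4747 /936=5.07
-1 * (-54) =54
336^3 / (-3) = -12644352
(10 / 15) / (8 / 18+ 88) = 3 / 398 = 0.01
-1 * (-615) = 615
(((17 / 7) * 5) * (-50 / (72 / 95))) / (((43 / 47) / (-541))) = 5133075625 / 10836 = 473705.76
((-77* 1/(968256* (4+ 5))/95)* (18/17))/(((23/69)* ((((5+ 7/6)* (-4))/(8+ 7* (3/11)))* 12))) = 763/77144183040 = 0.00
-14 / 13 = -1.08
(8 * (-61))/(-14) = 244/7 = 34.86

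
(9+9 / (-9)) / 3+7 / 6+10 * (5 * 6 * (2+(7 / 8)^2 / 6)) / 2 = 62011 / 192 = 322.97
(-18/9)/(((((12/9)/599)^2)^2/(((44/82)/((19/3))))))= -344117095267473/49856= -6902220299.81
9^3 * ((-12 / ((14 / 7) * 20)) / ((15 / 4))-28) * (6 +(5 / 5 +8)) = -1535274 / 5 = -307054.80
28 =28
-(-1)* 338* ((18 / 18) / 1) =338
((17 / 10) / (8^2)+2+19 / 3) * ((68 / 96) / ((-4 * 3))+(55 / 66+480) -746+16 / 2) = -1189074131 / 552960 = -2150.38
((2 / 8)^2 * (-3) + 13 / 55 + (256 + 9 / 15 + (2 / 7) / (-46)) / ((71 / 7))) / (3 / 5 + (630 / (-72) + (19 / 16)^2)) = -582790832 / 154966801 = -3.76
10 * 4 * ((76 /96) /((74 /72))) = 1140 /37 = 30.81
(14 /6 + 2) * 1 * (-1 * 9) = -39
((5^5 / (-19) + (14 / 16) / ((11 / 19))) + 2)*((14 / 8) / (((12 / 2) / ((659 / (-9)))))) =1241492077 / 361152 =3437.59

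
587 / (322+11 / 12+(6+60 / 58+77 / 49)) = 1429932 / 807589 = 1.77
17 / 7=2.43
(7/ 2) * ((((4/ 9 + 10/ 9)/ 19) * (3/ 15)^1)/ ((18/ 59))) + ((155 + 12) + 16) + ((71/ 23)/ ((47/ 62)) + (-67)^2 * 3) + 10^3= 243796915451/ 16636590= 14654.26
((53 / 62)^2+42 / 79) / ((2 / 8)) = 383359 / 75919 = 5.05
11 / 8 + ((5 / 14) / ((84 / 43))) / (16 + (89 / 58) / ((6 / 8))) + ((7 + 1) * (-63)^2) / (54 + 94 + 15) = 3936080535 / 20063344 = 196.18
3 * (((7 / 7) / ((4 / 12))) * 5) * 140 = 6300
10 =10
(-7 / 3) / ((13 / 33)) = -77 / 13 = -5.92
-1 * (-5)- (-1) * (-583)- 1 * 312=-890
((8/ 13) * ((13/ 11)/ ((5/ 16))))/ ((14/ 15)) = 192/ 77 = 2.49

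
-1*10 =-10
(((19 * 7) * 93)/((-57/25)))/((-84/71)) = 55025/12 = 4585.42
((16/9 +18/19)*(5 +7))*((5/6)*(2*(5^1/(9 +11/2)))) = 93200/4959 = 18.79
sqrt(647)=25.44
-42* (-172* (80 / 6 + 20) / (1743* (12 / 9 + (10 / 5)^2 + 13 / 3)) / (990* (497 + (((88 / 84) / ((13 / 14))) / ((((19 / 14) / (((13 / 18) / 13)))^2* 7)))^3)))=113374768224765282768 / 3903243482953132856107031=0.00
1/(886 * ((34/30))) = 15/15062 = 0.00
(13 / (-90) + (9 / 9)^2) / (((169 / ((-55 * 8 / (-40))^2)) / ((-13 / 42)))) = -1331 / 7020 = -0.19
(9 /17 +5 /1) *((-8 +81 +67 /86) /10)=59643 /1462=40.80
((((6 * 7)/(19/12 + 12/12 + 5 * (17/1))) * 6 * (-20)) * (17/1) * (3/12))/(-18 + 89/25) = 6426000/379411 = 16.94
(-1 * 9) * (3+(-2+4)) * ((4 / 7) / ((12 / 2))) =-30 / 7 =-4.29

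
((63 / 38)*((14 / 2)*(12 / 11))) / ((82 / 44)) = 6.79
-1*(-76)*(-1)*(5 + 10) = -1140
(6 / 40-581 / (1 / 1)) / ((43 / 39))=-453063 / 860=-526.82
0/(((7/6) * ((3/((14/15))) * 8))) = 0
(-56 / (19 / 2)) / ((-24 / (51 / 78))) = 119 / 741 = 0.16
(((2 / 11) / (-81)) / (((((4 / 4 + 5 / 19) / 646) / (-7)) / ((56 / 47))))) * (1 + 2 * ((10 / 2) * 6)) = 73373972 / 125631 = 584.04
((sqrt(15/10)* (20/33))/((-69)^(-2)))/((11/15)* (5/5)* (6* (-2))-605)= -26450* sqrt(6)/11253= -5.76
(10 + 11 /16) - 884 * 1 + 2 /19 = -265455 /304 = -873.21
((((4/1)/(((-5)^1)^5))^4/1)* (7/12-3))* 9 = -5568/95367431640625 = -0.00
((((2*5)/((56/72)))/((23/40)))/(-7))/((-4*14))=450/7889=0.06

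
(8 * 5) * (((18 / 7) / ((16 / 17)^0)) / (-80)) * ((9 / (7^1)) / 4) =-81 / 196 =-0.41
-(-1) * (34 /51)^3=8 /27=0.30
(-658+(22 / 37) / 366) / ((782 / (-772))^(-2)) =-675.16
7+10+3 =20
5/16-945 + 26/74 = -559047/592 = -944.34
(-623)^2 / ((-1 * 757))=-388129 / 757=-512.72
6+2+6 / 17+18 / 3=14.35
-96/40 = -12/5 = -2.40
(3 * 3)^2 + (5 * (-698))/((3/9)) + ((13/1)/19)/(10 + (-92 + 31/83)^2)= -10389.00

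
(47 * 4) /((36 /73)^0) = 188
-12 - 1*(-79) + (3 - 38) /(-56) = 541 /8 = 67.62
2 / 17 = 0.12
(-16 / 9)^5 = -17.76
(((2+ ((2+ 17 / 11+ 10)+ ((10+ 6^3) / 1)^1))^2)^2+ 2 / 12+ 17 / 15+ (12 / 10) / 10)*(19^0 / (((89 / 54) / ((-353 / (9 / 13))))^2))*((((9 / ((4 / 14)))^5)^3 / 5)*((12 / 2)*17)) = 23544705623788756753331417660095320641491269171622053 / 118754673664000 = 198263402166429759903612900000000000000.00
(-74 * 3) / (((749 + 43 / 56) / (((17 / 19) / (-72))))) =8806 / 2393259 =0.00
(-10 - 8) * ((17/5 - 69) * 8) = 47232/5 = 9446.40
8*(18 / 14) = 72 / 7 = 10.29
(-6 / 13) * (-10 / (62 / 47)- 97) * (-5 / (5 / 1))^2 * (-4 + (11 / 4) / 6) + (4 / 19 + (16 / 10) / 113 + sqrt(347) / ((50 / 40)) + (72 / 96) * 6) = -719121029 / 4326205 + 4 * sqrt(347) / 5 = -151.32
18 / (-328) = -9 / 164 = -0.05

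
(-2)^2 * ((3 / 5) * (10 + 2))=144 / 5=28.80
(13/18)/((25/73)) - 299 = -133601/450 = -296.89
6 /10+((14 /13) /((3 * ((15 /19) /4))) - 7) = -536 /117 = -4.58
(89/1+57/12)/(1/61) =22875/4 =5718.75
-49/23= -2.13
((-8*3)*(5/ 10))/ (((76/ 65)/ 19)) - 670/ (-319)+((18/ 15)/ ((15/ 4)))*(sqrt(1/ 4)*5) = -306399/ 1595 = -192.10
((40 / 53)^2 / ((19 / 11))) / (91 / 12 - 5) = 211200 / 1654501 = 0.13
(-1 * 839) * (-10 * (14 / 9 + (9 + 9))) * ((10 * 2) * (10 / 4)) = 73832000 / 9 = 8203555.56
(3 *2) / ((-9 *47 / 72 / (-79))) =80.68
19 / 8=2.38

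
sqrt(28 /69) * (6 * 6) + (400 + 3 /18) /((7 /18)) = 24 * sqrt(483) /23 + 1029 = 1051.93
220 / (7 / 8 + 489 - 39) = 1760 / 3607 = 0.49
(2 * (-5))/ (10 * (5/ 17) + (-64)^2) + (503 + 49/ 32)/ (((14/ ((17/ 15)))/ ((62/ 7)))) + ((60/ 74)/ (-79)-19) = 164191651176361/ 479056503072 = 342.74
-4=-4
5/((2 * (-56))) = -5/112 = -0.04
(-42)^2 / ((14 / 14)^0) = 1764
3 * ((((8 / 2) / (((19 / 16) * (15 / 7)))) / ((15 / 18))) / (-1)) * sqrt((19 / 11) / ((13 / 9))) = -8064 * sqrt(2717) / 67925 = -6.19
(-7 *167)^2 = 1366561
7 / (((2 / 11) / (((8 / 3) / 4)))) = 77 / 3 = 25.67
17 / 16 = 1.06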